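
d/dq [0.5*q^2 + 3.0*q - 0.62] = 1.0*q + 3.0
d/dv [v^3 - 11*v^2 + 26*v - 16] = 3*v^2 - 22*v + 26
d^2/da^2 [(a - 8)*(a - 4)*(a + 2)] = 6*a - 20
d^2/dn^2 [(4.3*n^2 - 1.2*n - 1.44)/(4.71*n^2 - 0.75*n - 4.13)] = (1.13686837721616e-13*n^4 - 22.86234*n^3 + 310.198716*n^2 - 109.53576*n + 96.480716)/(104.487111*n^6 - 49.914225*n^5 - 266.912874*n^4 + 87.113475*n^3 + 234.044622*n^2 - 38.378025*n - 70.444997)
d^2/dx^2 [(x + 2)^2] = 2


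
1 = 1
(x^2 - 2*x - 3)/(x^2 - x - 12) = (-x^2 + 2*x + 3)/(-x^2 + x + 12)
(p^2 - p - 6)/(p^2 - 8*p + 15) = (p + 2)/(p - 5)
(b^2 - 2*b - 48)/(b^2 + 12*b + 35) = (b^2 - 2*b - 48)/(b^2 + 12*b + 35)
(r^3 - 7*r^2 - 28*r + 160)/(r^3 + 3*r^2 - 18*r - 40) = (r - 8)/(r + 2)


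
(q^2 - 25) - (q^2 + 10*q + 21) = -10*q - 46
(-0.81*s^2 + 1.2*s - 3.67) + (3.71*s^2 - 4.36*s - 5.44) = 2.9*s^2 - 3.16*s - 9.11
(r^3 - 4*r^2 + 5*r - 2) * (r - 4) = r^4 - 8*r^3 + 21*r^2 - 22*r + 8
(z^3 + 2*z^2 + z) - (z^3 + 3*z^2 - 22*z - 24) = -z^2 + 23*z + 24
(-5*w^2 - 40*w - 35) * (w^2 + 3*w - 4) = -5*w^4 - 55*w^3 - 135*w^2 + 55*w + 140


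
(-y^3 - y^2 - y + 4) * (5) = -5*y^3 - 5*y^2 - 5*y + 20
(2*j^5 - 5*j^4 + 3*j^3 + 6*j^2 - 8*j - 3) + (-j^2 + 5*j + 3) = 2*j^5 - 5*j^4 + 3*j^3 + 5*j^2 - 3*j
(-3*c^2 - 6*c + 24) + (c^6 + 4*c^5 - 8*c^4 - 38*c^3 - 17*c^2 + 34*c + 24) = c^6 + 4*c^5 - 8*c^4 - 38*c^3 - 20*c^2 + 28*c + 48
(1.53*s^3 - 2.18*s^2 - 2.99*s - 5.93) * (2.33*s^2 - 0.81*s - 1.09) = 3.5649*s^5 - 6.3187*s^4 - 6.8686*s^3 - 9.0188*s^2 + 8.0624*s + 6.4637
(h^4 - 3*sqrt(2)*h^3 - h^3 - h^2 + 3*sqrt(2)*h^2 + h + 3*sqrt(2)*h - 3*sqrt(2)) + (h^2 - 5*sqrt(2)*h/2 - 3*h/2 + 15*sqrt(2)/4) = h^4 - 3*sqrt(2)*h^3 - h^3 + 3*sqrt(2)*h^2 - h/2 + sqrt(2)*h/2 + 3*sqrt(2)/4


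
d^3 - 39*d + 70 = (d - 5)*(d - 2)*(d + 7)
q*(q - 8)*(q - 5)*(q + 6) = q^4 - 7*q^3 - 38*q^2 + 240*q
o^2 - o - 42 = (o - 7)*(o + 6)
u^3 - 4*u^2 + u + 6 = (u - 3)*(u - 2)*(u + 1)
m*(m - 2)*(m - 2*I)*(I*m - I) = I*m^4 + 2*m^3 - 3*I*m^3 - 6*m^2 + 2*I*m^2 + 4*m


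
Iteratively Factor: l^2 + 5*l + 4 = (l + 1)*(l + 4)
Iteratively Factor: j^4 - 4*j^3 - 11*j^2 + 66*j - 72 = (j + 4)*(j^3 - 8*j^2 + 21*j - 18) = (j - 3)*(j + 4)*(j^2 - 5*j + 6) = (j - 3)*(j - 2)*(j + 4)*(j - 3)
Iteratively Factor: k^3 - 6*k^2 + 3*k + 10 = (k - 5)*(k^2 - k - 2) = (k - 5)*(k + 1)*(k - 2)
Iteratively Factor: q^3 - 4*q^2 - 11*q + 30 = (q + 3)*(q^2 - 7*q + 10) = (q - 2)*(q + 3)*(q - 5)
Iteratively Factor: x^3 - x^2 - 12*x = (x + 3)*(x^2 - 4*x) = x*(x + 3)*(x - 4)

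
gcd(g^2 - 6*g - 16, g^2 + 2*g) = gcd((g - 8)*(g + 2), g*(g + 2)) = g + 2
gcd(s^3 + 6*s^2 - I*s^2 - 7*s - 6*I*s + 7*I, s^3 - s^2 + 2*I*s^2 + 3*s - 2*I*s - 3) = s^2 + s*(-1 - I) + I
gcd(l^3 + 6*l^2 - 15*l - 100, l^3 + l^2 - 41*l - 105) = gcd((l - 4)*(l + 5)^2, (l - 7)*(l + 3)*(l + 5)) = l + 5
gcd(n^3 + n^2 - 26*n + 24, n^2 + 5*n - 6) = n^2 + 5*n - 6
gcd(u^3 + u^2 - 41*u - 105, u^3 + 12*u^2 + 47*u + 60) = u^2 + 8*u + 15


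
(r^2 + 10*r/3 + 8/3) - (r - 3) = r^2 + 7*r/3 + 17/3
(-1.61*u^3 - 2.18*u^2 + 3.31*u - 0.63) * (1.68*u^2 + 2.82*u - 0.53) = -2.7048*u^5 - 8.2026*u^4 + 0.2665*u^3 + 9.4312*u^2 - 3.5309*u + 0.3339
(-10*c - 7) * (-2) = 20*c + 14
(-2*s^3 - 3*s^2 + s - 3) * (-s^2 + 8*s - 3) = 2*s^5 - 13*s^4 - 19*s^3 + 20*s^2 - 27*s + 9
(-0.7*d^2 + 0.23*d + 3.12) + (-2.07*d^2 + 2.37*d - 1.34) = -2.77*d^2 + 2.6*d + 1.78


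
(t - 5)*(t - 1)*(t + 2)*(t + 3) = t^4 - t^3 - 19*t^2 - 11*t + 30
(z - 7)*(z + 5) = z^2 - 2*z - 35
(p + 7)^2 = p^2 + 14*p + 49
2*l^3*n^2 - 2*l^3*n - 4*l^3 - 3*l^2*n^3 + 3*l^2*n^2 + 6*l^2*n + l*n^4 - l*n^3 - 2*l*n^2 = (-2*l + n)*(-l + n)*(n - 2)*(l*n + l)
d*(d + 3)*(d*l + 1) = d^3*l + 3*d^2*l + d^2 + 3*d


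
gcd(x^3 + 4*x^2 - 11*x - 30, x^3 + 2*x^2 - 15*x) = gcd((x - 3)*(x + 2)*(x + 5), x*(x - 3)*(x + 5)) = x^2 + 2*x - 15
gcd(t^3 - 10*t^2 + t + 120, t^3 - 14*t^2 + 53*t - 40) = t^2 - 13*t + 40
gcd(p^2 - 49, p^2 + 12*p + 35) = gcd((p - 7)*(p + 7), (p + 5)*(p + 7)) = p + 7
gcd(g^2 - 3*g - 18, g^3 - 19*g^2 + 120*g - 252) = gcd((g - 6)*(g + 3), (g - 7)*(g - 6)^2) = g - 6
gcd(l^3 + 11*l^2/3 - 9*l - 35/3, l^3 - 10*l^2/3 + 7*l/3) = l - 7/3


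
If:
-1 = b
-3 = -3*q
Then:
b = -1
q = 1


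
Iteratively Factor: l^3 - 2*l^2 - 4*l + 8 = (l - 2)*(l^2 - 4) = (l - 2)^2*(l + 2)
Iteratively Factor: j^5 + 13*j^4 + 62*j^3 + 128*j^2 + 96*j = (j + 2)*(j^4 + 11*j^3 + 40*j^2 + 48*j) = (j + 2)*(j + 4)*(j^3 + 7*j^2 + 12*j) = j*(j + 2)*(j + 4)*(j^2 + 7*j + 12) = j*(j + 2)*(j + 3)*(j + 4)*(j + 4)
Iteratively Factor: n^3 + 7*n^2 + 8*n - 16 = (n + 4)*(n^2 + 3*n - 4) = (n - 1)*(n + 4)*(n + 4)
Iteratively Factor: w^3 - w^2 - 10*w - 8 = (w - 4)*(w^2 + 3*w + 2) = (w - 4)*(w + 1)*(w + 2)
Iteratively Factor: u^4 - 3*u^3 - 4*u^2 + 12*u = (u + 2)*(u^3 - 5*u^2 + 6*u) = u*(u + 2)*(u^2 - 5*u + 6) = u*(u - 3)*(u + 2)*(u - 2)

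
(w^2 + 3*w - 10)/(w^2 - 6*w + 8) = (w + 5)/(w - 4)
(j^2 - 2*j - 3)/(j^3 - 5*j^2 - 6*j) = (j - 3)/(j*(j - 6))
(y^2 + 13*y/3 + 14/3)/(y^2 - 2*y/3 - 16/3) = (3*y + 7)/(3*y - 8)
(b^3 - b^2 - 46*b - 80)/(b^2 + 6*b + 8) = (b^2 - 3*b - 40)/(b + 4)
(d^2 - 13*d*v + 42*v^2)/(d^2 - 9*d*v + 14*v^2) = (-d + 6*v)/(-d + 2*v)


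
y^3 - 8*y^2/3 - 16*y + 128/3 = (y - 4)*(y - 8/3)*(y + 4)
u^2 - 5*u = u*(u - 5)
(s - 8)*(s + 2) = s^2 - 6*s - 16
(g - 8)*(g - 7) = g^2 - 15*g + 56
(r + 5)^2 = r^2 + 10*r + 25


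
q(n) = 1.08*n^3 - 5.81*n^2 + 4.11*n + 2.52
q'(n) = 3.24*n^2 - 11.62*n + 4.11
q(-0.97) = -7.92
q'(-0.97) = 18.43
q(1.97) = -3.67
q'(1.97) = -6.21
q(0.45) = 3.29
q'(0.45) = -0.46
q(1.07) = 1.59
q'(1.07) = -4.61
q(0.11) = 2.90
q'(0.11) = 2.87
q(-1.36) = -16.53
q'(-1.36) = 25.91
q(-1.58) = -22.74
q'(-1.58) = 30.56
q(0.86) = 2.44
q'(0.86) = -3.49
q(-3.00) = -91.26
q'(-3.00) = 68.13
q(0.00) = 2.52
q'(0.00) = 4.11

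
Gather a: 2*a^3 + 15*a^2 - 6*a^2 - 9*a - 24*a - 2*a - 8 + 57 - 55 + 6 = 2*a^3 + 9*a^2 - 35*a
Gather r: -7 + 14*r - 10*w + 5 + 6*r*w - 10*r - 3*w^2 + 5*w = r*(6*w + 4) - 3*w^2 - 5*w - 2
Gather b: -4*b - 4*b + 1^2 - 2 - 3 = -8*b - 4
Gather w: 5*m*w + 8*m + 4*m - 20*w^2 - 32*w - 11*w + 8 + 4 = 12*m - 20*w^2 + w*(5*m - 43) + 12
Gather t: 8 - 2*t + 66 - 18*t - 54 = 20 - 20*t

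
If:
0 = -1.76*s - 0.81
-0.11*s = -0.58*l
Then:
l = -0.09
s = -0.46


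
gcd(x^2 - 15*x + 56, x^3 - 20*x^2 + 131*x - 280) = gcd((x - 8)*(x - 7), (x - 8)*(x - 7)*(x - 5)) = x^2 - 15*x + 56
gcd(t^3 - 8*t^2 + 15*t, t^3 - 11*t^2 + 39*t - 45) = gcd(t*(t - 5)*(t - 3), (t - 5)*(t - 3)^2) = t^2 - 8*t + 15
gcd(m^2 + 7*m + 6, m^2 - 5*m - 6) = m + 1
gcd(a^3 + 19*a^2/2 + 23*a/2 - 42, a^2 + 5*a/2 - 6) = a^2 + 5*a/2 - 6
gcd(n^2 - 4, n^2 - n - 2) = n - 2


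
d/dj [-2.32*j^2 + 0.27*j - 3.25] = 0.27 - 4.64*j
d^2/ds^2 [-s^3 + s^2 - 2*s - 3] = 2 - 6*s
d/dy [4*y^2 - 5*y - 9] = 8*y - 5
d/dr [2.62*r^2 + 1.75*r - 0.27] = 5.24*r + 1.75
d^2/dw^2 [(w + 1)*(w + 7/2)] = 2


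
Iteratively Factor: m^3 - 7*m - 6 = (m - 3)*(m^2 + 3*m + 2) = (m - 3)*(m + 1)*(m + 2)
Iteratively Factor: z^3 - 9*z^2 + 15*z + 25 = (z - 5)*(z^2 - 4*z - 5) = (z - 5)^2*(z + 1)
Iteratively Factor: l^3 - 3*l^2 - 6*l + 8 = (l - 4)*(l^2 + l - 2) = (l - 4)*(l + 2)*(l - 1)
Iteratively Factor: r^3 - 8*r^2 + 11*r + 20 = (r + 1)*(r^2 - 9*r + 20) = (r - 4)*(r + 1)*(r - 5)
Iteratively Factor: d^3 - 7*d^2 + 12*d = (d - 3)*(d^2 - 4*d) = (d - 4)*(d - 3)*(d)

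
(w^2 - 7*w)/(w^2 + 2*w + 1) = w*(w - 7)/(w^2 + 2*w + 1)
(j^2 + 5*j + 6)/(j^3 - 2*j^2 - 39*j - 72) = (j + 2)/(j^2 - 5*j - 24)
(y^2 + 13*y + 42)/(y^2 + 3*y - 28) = (y + 6)/(y - 4)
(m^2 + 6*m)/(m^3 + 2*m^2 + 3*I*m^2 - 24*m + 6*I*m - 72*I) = m/(m^2 + m*(-4 + 3*I) - 12*I)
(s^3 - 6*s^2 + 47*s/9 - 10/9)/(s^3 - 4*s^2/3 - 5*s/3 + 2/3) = (s^2 - 17*s/3 + 10/3)/(s^2 - s - 2)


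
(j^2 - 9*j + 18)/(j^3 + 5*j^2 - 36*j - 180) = (j - 3)/(j^2 + 11*j + 30)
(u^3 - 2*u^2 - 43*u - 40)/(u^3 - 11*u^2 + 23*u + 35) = (u^2 - 3*u - 40)/(u^2 - 12*u + 35)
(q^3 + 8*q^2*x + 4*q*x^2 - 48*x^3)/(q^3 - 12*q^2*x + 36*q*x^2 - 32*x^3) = (q^2 + 10*q*x + 24*x^2)/(q^2 - 10*q*x + 16*x^2)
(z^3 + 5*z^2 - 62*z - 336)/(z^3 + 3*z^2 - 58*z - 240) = (z + 7)/(z + 5)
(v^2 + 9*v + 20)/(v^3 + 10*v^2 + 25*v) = (v + 4)/(v*(v + 5))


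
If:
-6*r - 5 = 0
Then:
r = -5/6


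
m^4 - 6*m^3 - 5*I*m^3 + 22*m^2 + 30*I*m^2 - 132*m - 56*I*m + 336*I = (m - 6)*(m - 7*I)*(m - 2*I)*(m + 4*I)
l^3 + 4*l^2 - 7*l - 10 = (l - 2)*(l + 1)*(l + 5)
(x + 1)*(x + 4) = x^2 + 5*x + 4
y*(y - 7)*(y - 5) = y^3 - 12*y^2 + 35*y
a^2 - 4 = (a - 2)*(a + 2)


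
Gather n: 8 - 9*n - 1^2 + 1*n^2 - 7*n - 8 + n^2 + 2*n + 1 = 2*n^2 - 14*n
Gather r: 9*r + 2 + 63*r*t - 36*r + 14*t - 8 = r*(63*t - 27) + 14*t - 6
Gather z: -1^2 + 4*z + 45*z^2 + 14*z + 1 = 45*z^2 + 18*z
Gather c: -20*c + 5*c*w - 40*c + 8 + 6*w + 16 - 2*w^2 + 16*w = c*(5*w - 60) - 2*w^2 + 22*w + 24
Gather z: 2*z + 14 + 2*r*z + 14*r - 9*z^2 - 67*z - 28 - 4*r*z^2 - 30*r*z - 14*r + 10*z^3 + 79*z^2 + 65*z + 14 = -28*r*z + 10*z^3 + z^2*(70 - 4*r)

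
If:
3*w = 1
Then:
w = 1/3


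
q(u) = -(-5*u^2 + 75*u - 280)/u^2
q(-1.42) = 196.68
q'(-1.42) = 232.77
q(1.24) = 126.62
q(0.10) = 27255.00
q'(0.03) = -20657407.41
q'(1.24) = -244.94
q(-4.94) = 31.66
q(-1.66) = 151.79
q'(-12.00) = 0.84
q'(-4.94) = 7.72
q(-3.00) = 61.11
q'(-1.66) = 149.64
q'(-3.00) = 29.07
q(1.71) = 56.90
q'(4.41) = -2.67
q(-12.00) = 13.19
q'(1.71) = -86.35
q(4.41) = 2.39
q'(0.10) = -552500.00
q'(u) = -(75 - 10*u)/u^2 + 2*(-5*u^2 + 75*u - 280)/u^3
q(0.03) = 308616.11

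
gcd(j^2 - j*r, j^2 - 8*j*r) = j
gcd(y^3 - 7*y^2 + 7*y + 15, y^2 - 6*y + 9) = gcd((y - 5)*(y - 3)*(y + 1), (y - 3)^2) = y - 3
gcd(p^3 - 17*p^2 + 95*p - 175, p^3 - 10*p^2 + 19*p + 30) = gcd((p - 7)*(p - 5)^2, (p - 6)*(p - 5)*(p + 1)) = p - 5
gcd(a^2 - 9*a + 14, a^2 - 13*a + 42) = a - 7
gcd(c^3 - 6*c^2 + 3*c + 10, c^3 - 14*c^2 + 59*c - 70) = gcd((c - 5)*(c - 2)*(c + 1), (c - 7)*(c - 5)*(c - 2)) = c^2 - 7*c + 10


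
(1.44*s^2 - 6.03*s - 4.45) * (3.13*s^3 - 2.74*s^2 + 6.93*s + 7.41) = 4.5072*s^5 - 22.8195*s^4 + 12.5729*s^3 - 18.9245*s^2 - 75.5208*s - 32.9745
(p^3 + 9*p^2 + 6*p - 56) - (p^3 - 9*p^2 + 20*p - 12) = 18*p^2 - 14*p - 44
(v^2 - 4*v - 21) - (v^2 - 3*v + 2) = -v - 23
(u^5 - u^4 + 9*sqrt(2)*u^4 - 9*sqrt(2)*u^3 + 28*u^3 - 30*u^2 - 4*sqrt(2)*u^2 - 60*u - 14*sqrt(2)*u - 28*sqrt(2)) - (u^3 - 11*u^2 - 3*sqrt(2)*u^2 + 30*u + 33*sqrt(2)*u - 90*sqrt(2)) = u^5 - u^4 + 9*sqrt(2)*u^4 - 9*sqrt(2)*u^3 + 27*u^3 - 19*u^2 - sqrt(2)*u^2 - 90*u - 47*sqrt(2)*u + 62*sqrt(2)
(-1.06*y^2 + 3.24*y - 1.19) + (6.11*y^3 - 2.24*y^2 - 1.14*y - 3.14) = 6.11*y^3 - 3.3*y^2 + 2.1*y - 4.33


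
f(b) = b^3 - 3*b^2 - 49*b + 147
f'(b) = 3*b^2 - 6*b - 49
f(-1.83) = 220.49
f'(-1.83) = -27.97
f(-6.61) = 51.01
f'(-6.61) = 121.74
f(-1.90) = 222.41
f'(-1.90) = -26.77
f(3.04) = -1.59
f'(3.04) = -39.52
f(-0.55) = 172.88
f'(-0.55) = -44.79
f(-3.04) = 240.14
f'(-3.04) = -3.04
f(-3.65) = 237.26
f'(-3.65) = 12.87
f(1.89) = 50.42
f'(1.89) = -49.62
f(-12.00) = -1425.00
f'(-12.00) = 455.00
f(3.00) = 0.00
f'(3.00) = -40.00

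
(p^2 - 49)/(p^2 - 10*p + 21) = (p + 7)/(p - 3)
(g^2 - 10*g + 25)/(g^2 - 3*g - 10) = (g - 5)/(g + 2)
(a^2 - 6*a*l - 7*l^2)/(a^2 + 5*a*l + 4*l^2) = (a - 7*l)/(a + 4*l)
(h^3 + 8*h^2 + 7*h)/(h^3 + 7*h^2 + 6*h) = (h + 7)/(h + 6)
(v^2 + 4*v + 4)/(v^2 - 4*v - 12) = (v + 2)/(v - 6)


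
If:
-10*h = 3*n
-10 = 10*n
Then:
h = 3/10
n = -1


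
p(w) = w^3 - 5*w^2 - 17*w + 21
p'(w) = 3*w^2 - 10*w - 17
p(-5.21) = -167.57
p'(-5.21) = 116.53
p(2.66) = -40.78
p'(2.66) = -22.37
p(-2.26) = 22.34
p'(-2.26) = 20.92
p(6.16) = -39.70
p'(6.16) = 35.24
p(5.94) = -46.81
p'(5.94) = 29.45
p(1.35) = -8.60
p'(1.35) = -25.03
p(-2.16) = 24.31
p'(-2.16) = 18.60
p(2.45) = -35.96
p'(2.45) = -23.49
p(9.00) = 192.00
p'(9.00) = 136.00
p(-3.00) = 0.00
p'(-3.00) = 40.00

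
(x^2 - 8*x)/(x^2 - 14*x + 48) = x/(x - 6)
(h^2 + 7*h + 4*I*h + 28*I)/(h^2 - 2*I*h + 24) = (h + 7)/(h - 6*I)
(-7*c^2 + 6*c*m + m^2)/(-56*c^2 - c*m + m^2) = (c - m)/(8*c - m)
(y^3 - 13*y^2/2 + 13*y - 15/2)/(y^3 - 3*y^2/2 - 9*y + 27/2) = (2*y^2 - 7*y + 5)/(2*y^2 + 3*y - 9)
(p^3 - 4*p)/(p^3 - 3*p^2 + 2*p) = (p + 2)/(p - 1)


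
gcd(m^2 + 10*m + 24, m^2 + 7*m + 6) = m + 6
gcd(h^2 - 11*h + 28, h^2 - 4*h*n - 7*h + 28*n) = h - 7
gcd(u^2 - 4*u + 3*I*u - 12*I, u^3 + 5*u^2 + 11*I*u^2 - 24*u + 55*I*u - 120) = u + 3*I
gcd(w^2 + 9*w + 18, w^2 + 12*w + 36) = w + 6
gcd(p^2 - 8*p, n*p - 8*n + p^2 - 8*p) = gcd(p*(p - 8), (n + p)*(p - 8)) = p - 8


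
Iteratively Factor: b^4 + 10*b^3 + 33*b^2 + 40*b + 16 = (b + 4)*(b^3 + 6*b^2 + 9*b + 4) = (b + 1)*(b + 4)*(b^2 + 5*b + 4) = (b + 1)^2*(b + 4)*(b + 4)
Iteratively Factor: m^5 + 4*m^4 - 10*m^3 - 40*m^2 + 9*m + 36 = (m + 3)*(m^4 + m^3 - 13*m^2 - m + 12) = (m - 3)*(m + 3)*(m^3 + 4*m^2 - m - 4) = (m - 3)*(m + 3)*(m + 4)*(m^2 - 1) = (m - 3)*(m + 1)*(m + 3)*(m + 4)*(m - 1)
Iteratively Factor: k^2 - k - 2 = (k - 2)*(k + 1)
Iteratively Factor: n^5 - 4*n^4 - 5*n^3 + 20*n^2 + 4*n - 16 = (n - 2)*(n^4 - 2*n^3 - 9*n^2 + 2*n + 8) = (n - 2)*(n + 1)*(n^3 - 3*n^2 - 6*n + 8) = (n - 2)*(n + 1)*(n + 2)*(n^2 - 5*n + 4) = (n - 2)*(n - 1)*(n + 1)*(n + 2)*(n - 4)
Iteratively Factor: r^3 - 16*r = (r)*(r^2 - 16) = r*(r - 4)*(r + 4)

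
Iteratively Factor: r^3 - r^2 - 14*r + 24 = (r + 4)*(r^2 - 5*r + 6) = (r - 3)*(r + 4)*(r - 2)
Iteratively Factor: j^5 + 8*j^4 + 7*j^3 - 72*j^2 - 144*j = (j)*(j^4 + 8*j^3 + 7*j^2 - 72*j - 144) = j*(j + 3)*(j^3 + 5*j^2 - 8*j - 48) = j*(j - 3)*(j + 3)*(j^2 + 8*j + 16) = j*(j - 3)*(j + 3)*(j + 4)*(j + 4)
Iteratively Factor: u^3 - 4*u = (u)*(u^2 - 4) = u*(u - 2)*(u + 2)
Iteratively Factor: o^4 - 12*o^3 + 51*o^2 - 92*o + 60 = (o - 3)*(o^3 - 9*o^2 + 24*o - 20) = (o - 5)*(o - 3)*(o^2 - 4*o + 4) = (o - 5)*(o - 3)*(o - 2)*(o - 2)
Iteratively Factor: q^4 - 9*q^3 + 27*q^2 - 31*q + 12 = (q - 4)*(q^3 - 5*q^2 + 7*q - 3) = (q - 4)*(q - 1)*(q^2 - 4*q + 3) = (q - 4)*(q - 3)*(q - 1)*(q - 1)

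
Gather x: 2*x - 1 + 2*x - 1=4*x - 2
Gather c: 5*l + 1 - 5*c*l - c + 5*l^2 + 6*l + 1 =c*(-5*l - 1) + 5*l^2 + 11*l + 2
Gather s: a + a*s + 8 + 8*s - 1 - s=a + s*(a + 7) + 7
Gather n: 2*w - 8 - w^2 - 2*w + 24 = 16 - w^2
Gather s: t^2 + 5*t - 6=t^2 + 5*t - 6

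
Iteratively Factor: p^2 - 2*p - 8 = (p + 2)*(p - 4)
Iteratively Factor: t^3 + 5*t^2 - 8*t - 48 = (t + 4)*(t^2 + t - 12) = (t + 4)^2*(t - 3)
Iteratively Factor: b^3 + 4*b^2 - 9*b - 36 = (b + 4)*(b^2 - 9) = (b - 3)*(b + 4)*(b + 3)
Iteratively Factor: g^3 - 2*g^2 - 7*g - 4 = (g + 1)*(g^2 - 3*g - 4) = (g - 4)*(g + 1)*(g + 1)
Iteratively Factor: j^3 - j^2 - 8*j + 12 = (j - 2)*(j^2 + j - 6) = (j - 2)*(j + 3)*(j - 2)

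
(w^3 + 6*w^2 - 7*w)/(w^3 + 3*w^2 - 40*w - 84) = w*(w - 1)/(w^2 - 4*w - 12)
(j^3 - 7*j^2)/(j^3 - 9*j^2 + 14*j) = j/(j - 2)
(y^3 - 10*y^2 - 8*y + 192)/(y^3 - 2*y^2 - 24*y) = (y - 8)/y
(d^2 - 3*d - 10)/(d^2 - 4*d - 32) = (-d^2 + 3*d + 10)/(-d^2 + 4*d + 32)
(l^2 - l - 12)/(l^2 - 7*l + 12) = (l + 3)/(l - 3)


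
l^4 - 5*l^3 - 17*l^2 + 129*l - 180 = (l - 4)*(l - 3)^2*(l + 5)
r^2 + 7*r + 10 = (r + 2)*(r + 5)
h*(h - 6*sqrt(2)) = h^2 - 6*sqrt(2)*h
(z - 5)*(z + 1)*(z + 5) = z^3 + z^2 - 25*z - 25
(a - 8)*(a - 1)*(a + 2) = a^3 - 7*a^2 - 10*a + 16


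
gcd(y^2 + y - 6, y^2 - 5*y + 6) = y - 2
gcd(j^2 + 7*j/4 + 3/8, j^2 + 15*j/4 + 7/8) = j + 1/4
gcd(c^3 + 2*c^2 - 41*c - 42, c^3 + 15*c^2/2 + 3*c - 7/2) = c^2 + 8*c + 7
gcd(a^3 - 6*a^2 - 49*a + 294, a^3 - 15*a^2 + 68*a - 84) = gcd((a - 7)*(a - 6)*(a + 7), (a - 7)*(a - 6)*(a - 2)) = a^2 - 13*a + 42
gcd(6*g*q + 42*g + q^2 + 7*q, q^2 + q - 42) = q + 7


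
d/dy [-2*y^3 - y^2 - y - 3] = -6*y^2 - 2*y - 1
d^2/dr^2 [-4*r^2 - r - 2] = -8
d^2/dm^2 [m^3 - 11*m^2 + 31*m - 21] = 6*m - 22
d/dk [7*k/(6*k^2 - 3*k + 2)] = 14*(1 - 3*k^2)/(36*k^4 - 36*k^3 + 33*k^2 - 12*k + 4)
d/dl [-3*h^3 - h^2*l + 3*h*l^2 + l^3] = -h^2 + 6*h*l + 3*l^2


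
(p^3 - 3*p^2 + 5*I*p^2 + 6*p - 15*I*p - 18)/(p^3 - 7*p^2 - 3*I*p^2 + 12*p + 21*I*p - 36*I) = (p^2 + 5*I*p + 6)/(p^2 - p*(4 + 3*I) + 12*I)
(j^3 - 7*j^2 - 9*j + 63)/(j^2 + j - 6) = (j^2 - 10*j + 21)/(j - 2)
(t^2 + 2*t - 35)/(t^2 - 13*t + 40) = (t + 7)/(t - 8)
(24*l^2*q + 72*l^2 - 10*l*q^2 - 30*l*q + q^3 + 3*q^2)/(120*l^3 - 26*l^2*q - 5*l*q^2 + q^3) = (q + 3)/(5*l + q)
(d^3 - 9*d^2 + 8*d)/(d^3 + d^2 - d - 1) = d*(d - 8)/(d^2 + 2*d + 1)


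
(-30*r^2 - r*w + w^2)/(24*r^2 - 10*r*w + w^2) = (-5*r - w)/(4*r - w)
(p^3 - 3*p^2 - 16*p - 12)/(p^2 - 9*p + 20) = (p^3 - 3*p^2 - 16*p - 12)/(p^2 - 9*p + 20)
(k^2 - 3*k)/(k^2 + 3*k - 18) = k/(k + 6)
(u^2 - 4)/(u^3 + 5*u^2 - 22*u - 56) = (u - 2)/(u^2 + 3*u - 28)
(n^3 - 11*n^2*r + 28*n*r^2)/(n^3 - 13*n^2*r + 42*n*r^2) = (-n + 4*r)/(-n + 6*r)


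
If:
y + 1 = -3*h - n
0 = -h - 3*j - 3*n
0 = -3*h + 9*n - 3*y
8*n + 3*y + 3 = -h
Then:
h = -5/42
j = 29/126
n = -4/21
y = -19/42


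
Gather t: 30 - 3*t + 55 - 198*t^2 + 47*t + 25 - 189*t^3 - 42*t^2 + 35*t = -189*t^3 - 240*t^2 + 79*t + 110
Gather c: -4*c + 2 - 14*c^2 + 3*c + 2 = -14*c^2 - c + 4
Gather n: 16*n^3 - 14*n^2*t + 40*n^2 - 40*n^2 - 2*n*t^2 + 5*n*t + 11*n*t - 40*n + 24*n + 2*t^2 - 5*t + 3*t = 16*n^3 - 14*n^2*t + n*(-2*t^2 + 16*t - 16) + 2*t^2 - 2*t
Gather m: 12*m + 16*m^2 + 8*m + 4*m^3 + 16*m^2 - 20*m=4*m^3 + 32*m^2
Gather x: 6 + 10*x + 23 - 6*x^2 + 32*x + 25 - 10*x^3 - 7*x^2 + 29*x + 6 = -10*x^3 - 13*x^2 + 71*x + 60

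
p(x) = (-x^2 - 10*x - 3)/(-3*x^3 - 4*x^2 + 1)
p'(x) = (-2*x - 10)/(-3*x^3 - 4*x^2 + 1) + (9*x^2 + 8*x)*(-x^2 - 10*x - 3)/(-3*x^3 - 4*x^2 + 1)^2 = (-x*(9*x + 8)*(x^2 + 10*x + 3) + 2*(x + 5)*(3*x^3 + 4*x^2 - 1))/(3*x^3 + 4*x^2 - 1)^2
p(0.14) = -4.84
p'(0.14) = -18.12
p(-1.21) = 16.66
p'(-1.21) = 110.60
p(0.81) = 3.65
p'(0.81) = -10.44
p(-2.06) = 1.30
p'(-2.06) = 2.19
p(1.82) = 0.81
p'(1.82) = -0.73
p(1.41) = 1.24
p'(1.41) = -1.53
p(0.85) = 3.27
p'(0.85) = -8.54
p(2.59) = 0.46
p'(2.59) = -0.28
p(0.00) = -3.00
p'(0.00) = -10.00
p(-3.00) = 0.39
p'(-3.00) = 0.40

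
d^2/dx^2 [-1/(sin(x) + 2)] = (sin(x)^2 - 2*sin(x) - 2)/(sin(x) + 2)^3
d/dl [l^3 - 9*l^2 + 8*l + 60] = 3*l^2 - 18*l + 8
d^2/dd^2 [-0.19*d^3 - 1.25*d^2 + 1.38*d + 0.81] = -1.14*d - 2.5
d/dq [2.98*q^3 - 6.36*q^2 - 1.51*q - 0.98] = 8.94*q^2 - 12.72*q - 1.51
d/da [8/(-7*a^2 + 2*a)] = 16*(7*a - 1)/(a^2*(7*a - 2)^2)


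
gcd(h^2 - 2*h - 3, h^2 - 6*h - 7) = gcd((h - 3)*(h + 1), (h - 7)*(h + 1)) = h + 1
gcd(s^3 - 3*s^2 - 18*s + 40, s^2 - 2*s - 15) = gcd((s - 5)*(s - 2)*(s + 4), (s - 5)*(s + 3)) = s - 5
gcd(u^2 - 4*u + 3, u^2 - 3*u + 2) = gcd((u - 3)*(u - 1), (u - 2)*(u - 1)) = u - 1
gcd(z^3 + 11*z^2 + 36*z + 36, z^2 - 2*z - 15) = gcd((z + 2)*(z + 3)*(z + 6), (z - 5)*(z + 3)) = z + 3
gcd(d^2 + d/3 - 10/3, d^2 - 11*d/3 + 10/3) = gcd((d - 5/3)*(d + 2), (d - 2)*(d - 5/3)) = d - 5/3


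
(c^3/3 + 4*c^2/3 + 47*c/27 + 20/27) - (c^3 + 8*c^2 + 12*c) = -2*c^3/3 - 20*c^2/3 - 277*c/27 + 20/27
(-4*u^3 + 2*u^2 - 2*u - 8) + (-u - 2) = -4*u^3 + 2*u^2 - 3*u - 10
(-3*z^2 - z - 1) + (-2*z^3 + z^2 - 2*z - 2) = -2*z^3 - 2*z^2 - 3*z - 3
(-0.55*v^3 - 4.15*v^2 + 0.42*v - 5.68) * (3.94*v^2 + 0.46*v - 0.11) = -2.167*v^5 - 16.604*v^4 - 0.1937*v^3 - 21.7295*v^2 - 2.659*v + 0.6248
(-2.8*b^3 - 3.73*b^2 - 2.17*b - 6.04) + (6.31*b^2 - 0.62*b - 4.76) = -2.8*b^3 + 2.58*b^2 - 2.79*b - 10.8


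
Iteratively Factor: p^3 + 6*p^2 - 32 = (p - 2)*(p^2 + 8*p + 16) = (p - 2)*(p + 4)*(p + 4)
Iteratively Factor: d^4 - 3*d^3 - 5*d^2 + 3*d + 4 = (d - 1)*(d^3 - 2*d^2 - 7*d - 4) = (d - 1)*(d + 1)*(d^2 - 3*d - 4) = (d - 4)*(d - 1)*(d + 1)*(d + 1)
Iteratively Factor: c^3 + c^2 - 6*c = (c)*(c^2 + c - 6) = c*(c + 3)*(c - 2)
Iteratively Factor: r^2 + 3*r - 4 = (r - 1)*(r + 4)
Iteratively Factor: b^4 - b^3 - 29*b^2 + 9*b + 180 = (b - 3)*(b^3 + 2*b^2 - 23*b - 60) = (b - 3)*(b + 3)*(b^2 - b - 20) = (b - 5)*(b - 3)*(b + 3)*(b + 4)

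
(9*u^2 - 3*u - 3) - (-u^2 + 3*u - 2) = 10*u^2 - 6*u - 1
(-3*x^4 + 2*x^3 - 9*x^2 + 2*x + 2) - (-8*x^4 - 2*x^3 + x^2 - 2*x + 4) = 5*x^4 + 4*x^3 - 10*x^2 + 4*x - 2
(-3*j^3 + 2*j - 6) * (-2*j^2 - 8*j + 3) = 6*j^5 + 24*j^4 - 13*j^3 - 4*j^2 + 54*j - 18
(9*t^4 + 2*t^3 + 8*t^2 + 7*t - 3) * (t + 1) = 9*t^5 + 11*t^4 + 10*t^3 + 15*t^2 + 4*t - 3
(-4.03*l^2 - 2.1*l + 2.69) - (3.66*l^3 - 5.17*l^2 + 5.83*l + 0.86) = -3.66*l^3 + 1.14*l^2 - 7.93*l + 1.83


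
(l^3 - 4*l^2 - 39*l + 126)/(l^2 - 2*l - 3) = (l^2 - l - 42)/(l + 1)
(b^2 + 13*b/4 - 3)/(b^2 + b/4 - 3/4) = (b + 4)/(b + 1)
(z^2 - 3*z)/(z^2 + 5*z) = (z - 3)/(z + 5)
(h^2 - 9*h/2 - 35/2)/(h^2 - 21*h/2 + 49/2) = (2*h + 5)/(2*h - 7)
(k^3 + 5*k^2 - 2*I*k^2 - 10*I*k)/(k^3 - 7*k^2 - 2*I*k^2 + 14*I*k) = (k + 5)/(k - 7)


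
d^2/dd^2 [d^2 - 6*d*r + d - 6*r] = 2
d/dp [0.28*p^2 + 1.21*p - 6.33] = 0.56*p + 1.21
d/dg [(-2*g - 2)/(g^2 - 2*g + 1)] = 2*(g + 3)/(g^3 - 3*g^2 + 3*g - 1)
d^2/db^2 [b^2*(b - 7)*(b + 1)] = 12*b^2 - 36*b - 14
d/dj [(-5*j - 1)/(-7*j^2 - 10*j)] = (-35*j^2 - 14*j - 10)/(j^2*(49*j^2 + 140*j + 100))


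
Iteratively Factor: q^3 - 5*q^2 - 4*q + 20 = (q - 5)*(q^2 - 4) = (q - 5)*(q - 2)*(q + 2)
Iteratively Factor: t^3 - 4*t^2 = (t - 4)*(t^2) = t*(t - 4)*(t)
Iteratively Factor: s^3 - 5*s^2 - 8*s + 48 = (s - 4)*(s^2 - s - 12) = (s - 4)*(s + 3)*(s - 4)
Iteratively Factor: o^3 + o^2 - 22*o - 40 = (o + 4)*(o^2 - 3*o - 10) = (o + 2)*(o + 4)*(o - 5)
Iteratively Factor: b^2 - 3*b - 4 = (b + 1)*(b - 4)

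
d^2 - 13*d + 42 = (d - 7)*(d - 6)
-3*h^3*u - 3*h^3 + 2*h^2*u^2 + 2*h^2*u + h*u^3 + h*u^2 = (-h + u)*(3*h + u)*(h*u + h)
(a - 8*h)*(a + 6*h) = a^2 - 2*a*h - 48*h^2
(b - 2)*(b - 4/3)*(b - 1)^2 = b^4 - 16*b^3/3 + 31*b^2/3 - 26*b/3 + 8/3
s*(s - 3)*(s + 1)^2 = s^4 - s^3 - 5*s^2 - 3*s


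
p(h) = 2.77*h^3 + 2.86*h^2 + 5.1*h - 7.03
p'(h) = 8.31*h^2 + 5.72*h + 5.1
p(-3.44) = -103.49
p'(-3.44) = 83.76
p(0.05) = -6.77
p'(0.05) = 5.41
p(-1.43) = -16.57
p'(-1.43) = 13.91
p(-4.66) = -249.00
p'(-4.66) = 158.90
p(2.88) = 97.55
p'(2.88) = 90.50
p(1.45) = 14.82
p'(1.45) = 30.87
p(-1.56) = -18.54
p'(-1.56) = 16.40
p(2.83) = 93.09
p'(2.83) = 87.84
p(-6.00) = -532.99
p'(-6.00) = 269.94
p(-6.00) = -532.99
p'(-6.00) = 269.94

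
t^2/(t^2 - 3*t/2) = 2*t/(2*t - 3)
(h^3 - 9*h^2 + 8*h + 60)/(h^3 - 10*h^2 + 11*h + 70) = (h - 6)/(h - 7)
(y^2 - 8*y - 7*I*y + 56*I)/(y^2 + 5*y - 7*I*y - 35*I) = (y - 8)/(y + 5)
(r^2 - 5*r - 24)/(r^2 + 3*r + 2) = (r^2 - 5*r - 24)/(r^2 + 3*r + 2)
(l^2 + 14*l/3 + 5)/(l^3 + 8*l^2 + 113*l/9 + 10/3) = 3*(l + 3)/(3*l^2 + 19*l + 6)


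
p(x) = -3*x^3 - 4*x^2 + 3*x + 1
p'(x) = -9*x^2 - 8*x + 3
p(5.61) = -637.73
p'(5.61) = -325.13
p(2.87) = -94.26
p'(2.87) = -94.09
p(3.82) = -213.14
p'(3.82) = -158.89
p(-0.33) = -0.32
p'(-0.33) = 4.66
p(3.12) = -119.69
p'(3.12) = -109.57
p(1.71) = -20.57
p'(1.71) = -37.00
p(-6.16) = 531.97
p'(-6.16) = -289.23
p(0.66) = 0.38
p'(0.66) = -6.20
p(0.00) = 1.00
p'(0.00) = 3.00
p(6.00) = -773.00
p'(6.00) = -369.00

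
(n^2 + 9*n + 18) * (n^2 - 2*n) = n^4 + 7*n^3 - 36*n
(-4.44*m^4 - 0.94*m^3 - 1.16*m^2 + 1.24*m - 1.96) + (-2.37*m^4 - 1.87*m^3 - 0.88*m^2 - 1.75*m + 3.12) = -6.81*m^4 - 2.81*m^3 - 2.04*m^2 - 0.51*m + 1.16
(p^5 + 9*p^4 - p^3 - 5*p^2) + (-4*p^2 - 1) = p^5 + 9*p^4 - p^3 - 9*p^2 - 1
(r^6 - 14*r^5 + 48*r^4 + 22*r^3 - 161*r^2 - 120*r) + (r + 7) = r^6 - 14*r^5 + 48*r^4 + 22*r^3 - 161*r^2 - 119*r + 7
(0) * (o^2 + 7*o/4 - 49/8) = 0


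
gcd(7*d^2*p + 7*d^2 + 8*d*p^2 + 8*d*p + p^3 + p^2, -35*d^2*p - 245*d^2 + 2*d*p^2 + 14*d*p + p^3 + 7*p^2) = 7*d + p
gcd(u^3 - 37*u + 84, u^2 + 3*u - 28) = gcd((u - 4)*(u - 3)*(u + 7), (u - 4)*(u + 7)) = u^2 + 3*u - 28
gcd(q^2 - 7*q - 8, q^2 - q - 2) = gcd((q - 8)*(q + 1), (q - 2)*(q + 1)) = q + 1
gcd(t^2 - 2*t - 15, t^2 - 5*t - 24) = t + 3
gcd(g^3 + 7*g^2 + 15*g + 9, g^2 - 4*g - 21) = g + 3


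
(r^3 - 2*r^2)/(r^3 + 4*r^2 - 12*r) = r/(r + 6)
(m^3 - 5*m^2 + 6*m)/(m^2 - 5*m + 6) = m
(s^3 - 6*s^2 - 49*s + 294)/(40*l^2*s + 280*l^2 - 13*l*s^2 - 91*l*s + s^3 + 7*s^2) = (s^2 - 13*s + 42)/(40*l^2 - 13*l*s + s^2)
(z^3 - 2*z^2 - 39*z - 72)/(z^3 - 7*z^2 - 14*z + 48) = (z + 3)/(z - 2)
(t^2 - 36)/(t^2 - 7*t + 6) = (t + 6)/(t - 1)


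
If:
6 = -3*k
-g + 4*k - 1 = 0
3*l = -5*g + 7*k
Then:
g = -9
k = -2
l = 31/3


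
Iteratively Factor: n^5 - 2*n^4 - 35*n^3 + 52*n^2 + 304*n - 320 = (n - 5)*(n^4 + 3*n^3 - 20*n^2 - 48*n + 64) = (n - 5)*(n - 4)*(n^3 + 7*n^2 + 8*n - 16) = (n - 5)*(n - 4)*(n - 1)*(n^2 + 8*n + 16) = (n - 5)*(n - 4)*(n - 1)*(n + 4)*(n + 4)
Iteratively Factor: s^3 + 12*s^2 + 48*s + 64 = (s + 4)*(s^2 + 8*s + 16) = (s + 4)^2*(s + 4)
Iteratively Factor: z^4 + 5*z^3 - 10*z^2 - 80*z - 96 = (z - 4)*(z^3 + 9*z^2 + 26*z + 24) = (z - 4)*(z + 2)*(z^2 + 7*z + 12) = (z - 4)*(z + 2)*(z + 4)*(z + 3)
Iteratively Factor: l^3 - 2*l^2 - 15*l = (l)*(l^2 - 2*l - 15) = l*(l + 3)*(l - 5)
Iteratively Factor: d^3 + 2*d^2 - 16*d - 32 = (d - 4)*(d^2 + 6*d + 8) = (d - 4)*(d + 2)*(d + 4)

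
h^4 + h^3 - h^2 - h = h*(h - 1)*(h + 1)^2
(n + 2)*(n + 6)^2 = n^3 + 14*n^2 + 60*n + 72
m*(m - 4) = m^2 - 4*m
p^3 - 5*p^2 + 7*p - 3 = (p - 3)*(p - 1)^2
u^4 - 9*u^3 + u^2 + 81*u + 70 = (u - 7)*(u - 5)*(u + 1)*(u + 2)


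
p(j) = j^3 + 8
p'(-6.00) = 108.00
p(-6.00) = -208.00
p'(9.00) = 243.00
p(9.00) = 737.00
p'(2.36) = 16.71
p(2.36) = 21.14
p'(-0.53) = 0.84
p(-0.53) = 7.85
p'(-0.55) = 0.91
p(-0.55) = 7.83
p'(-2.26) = 15.32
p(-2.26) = -3.54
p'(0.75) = 1.69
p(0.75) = 8.42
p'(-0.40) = 0.48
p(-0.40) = 7.94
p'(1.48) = 6.57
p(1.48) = 11.24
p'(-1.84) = 10.16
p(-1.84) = 1.77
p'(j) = 3*j^2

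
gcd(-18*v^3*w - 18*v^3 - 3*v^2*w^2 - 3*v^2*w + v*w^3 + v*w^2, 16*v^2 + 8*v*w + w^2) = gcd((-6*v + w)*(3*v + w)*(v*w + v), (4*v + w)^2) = 1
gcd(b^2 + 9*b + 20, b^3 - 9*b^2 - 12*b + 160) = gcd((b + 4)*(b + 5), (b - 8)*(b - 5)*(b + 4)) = b + 4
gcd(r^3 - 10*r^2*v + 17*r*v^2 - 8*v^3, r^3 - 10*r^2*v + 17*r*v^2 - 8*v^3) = r^3 - 10*r^2*v + 17*r*v^2 - 8*v^3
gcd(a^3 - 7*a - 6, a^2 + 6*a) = 1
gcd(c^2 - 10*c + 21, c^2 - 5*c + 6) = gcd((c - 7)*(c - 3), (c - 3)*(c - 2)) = c - 3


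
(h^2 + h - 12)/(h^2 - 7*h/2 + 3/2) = 2*(h + 4)/(2*h - 1)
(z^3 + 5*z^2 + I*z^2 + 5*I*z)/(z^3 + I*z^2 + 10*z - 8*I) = z*(z^2 + z*(5 + I) + 5*I)/(z^3 + I*z^2 + 10*z - 8*I)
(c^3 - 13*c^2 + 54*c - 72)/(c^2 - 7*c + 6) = (c^2 - 7*c + 12)/(c - 1)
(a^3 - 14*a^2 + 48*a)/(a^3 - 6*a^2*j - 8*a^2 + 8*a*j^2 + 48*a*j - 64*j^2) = a*(a - 6)/(a^2 - 6*a*j + 8*j^2)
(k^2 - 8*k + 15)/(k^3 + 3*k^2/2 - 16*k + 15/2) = 2*(k - 5)/(2*k^2 + 9*k - 5)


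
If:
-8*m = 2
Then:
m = -1/4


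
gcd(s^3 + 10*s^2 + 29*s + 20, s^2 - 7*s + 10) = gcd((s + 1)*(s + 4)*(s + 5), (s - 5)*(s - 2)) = 1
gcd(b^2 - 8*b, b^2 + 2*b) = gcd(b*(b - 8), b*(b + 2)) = b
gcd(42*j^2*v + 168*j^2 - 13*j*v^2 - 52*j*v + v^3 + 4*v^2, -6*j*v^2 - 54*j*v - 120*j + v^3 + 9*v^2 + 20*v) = -6*j*v - 24*j + v^2 + 4*v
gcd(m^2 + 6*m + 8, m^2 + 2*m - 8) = m + 4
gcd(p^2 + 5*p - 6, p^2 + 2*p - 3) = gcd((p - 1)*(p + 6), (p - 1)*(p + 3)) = p - 1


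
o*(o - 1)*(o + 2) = o^3 + o^2 - 2*o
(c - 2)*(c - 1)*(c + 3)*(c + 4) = c^4 + 4*c^3 - 7*c^2 - 22*c + 24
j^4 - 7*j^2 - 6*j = j*(j - 3)*(j + 1)*(j + 2)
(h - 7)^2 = h^2 - 14*h + 49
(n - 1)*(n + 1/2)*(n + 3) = n^3 + 5*n^2/2 - 2*n - 3/2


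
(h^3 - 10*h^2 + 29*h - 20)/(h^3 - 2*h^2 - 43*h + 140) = (h - 1)/(h + 7)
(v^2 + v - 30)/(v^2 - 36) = (v - 5)/(v - 6)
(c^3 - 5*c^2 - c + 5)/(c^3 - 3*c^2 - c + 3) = (c - 5)/(c - 3)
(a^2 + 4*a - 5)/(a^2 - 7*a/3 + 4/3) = 3*(a + 5)/(3*a - 4)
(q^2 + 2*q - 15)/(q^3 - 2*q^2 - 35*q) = (q - 3)/(q*(q - 7))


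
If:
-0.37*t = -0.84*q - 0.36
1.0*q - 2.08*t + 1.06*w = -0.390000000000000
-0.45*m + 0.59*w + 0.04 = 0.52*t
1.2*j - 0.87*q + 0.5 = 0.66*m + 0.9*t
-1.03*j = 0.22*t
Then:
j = -0.08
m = 0.46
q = -0.27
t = 0.37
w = 0.61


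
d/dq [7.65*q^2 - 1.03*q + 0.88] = 15.3*q - 1.03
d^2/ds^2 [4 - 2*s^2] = -4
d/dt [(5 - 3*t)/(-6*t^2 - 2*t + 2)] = (-9*t^2 + 30*t + 2)/(2*(9*t^4 + 6*t^3 - 5*t^2 - 2*t + 1))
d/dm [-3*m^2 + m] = 1 - 6*m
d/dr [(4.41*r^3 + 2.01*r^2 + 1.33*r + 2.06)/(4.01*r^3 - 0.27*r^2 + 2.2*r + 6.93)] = (-9.2508*r^4 + 8.7374*r^3 + 71.6832*r^2 + 28.971*r + 4.6849)/(16.0801*r^6 - 2.1654*r^5 + 17.7169*r^4 + 54.3906*r^3 + 1.0978*r^2 + 30.492*r + 48.0249)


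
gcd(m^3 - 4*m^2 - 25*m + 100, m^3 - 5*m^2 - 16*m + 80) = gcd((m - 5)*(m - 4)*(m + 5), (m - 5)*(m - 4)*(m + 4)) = m^2 - 9*m + 20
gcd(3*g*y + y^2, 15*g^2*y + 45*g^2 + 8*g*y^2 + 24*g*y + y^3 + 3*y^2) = 3*g + y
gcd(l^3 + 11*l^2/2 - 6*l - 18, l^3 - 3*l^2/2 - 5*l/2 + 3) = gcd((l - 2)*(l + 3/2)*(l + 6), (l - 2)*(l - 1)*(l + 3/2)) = l^2 - l/2 - 3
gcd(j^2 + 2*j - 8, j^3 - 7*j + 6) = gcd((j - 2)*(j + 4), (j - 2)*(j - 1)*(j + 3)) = j - 2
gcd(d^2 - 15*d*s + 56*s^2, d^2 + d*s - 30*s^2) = 1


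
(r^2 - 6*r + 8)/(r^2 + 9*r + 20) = (r^2 - 6*r + 8)/(r^2 + 9*r + 20)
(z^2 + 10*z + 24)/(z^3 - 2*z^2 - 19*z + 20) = (z + 6)/(z^2 - 6*z + 5)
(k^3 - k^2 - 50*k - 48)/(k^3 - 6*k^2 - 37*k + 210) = (k^2 - 7*k - 8)/(k^2 - 12*k + 35)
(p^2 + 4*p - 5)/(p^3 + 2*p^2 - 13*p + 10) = 1/(p - 2)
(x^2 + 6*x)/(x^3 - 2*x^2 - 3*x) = (x + 6)/(x^2 - 2*x - 3)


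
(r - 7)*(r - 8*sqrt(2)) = r^2 - 8*sqrt(2)*r - 7*r + 56*sqrt(2)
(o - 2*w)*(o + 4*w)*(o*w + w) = o^3*w + 2*o^2*w^2 + o^2*w - 8*o*w^3 + 2*o*w^2 - 8*w^3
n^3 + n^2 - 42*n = n*(n - 6)*(n + 7)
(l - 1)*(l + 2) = l^2 + l - 2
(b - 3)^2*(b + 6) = b^3 - 27*b + 54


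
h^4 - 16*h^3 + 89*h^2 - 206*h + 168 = (h - 7)*(h - 4)*(h - 3)*(h - 2)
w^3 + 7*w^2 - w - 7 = (w - 1)*(w + 1)*(w + 7)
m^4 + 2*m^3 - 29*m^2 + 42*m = m*(m - 3)*(m - 2)*(m + 7)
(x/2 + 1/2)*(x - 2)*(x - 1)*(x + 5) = x^4/2 + 3*x^3/2 - 11*x^2/2 - 3*x/2 + 5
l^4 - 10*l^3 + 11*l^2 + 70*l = l*(l - 7)*(l - 5)*(l + 2)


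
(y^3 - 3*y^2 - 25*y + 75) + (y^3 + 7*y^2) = 2*y^3 + 4*y^2 - 25*y + 75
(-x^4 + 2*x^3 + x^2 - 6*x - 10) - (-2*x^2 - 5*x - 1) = -x^4 + 2*x^3 + 3*x^2 - x - 9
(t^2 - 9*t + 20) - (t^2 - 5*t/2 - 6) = 26 - 13*t/2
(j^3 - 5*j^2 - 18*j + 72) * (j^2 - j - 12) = j^5 - 6*j^4 - 25*j^3 + 150*j^2 + 144*j - 864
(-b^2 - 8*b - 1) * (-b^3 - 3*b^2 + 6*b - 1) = b^5 + 11*b^4 + 19*b^3 - 44*b^2 + 2*b + 1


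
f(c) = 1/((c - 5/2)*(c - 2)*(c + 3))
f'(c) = -1/((c - 5/2)*(c - 2)*(c + 3)^2) - 1/((c - 5/2)*(c - 2)^2*(c + 3)) - 1/((c - 5/2)^2*(c - 2)*(c + 3)) = 2*(-6*c^2 + 6*c + 17)/(4*c^6 - 12*c^5 - 59*c^4 + 222*c^3 + 109*c^2 - 1020*c + 900)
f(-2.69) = 0.13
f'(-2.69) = -0.37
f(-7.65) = -0.00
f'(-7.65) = -0.00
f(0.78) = 0.13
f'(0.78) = 0.14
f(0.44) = 0.09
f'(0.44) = 0.08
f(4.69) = 0.02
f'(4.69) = -0.02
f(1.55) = 0.51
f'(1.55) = 1.57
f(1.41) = 0.35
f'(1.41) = 0.84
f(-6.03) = -0.00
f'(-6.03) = -0.00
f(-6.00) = 0.00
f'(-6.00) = 0.00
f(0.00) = 0.07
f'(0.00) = 0.04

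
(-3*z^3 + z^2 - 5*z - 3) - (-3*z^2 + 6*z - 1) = -3*z^3 + 4*z^2 - 11*z - 2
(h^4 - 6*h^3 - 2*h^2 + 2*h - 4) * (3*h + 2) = 3*h^5 - 16*h^4 - 18*h^3 + 2*h^2 - 8*h - 8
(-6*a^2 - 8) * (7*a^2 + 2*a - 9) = -42*a^4 - 12*a^3 - 2*a^2 - 16*a + 72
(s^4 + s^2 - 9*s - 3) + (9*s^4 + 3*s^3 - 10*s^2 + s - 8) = 10*s^4 + 3*s^3 - 9*s^2 - 8*s - 11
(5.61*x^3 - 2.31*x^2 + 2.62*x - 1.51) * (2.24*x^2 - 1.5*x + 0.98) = 12.5664*x^5 - 13.5894*x^4 + 14.8316*x^3 - 9.5762*x^2 + 4.8326*x - 1.4798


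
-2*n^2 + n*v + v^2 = (-n + v)*(2*n + v)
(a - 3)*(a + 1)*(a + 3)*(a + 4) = a^4 + 5*a^3 - 5*a^2 - 45*a - 36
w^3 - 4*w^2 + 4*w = w*(w - 2)^2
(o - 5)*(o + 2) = o^2 - 3*o - 10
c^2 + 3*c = c*(c + 3)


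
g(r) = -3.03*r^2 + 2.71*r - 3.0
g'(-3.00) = 20.89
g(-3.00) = -38.40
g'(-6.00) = 39.07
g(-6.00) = -128.34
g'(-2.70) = 19.07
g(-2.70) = -32.41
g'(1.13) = -4.14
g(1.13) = -3.81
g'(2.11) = -10.08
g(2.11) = -10.77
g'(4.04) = -21.77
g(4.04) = -41.51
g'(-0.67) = 6.77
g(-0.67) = -6.18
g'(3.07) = -15.89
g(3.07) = -23.24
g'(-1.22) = 10.10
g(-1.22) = -10.82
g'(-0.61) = 6.41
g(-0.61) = -5.78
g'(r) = 2.71 - 6.06*r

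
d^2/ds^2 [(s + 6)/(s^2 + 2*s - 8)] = 2*(4*(s + 1)^2*(s + 6) - (3*s + 8)*(s^2 + 2*s - 8))/(s^2 + 2*s - 8)^3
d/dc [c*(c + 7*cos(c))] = -7*c*sin(c) + 2*c + 7*cos(c)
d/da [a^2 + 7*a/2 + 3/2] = 2*a + 7/2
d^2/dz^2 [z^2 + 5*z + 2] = 2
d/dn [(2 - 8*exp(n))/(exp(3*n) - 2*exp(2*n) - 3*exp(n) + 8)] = (16*exp(3*n) - 22*exp(2*n) + 8*exp(n) - 58)*exp(n)/(exp(6*n) - 4*exp(5*n) - 2*exp(4*n) + 28*exp(3*n) - 23*exp(2*n) - 48*exp(n) + 64)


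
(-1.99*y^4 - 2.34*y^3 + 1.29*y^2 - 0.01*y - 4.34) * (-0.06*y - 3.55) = 0.1194*y^5 + 7.2049*y^4 + 8.2296*y^3 - 4.5789*y^2 + 0.2959*y + 15.407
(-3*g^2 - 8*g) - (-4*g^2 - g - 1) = g^2 - 7*g + 1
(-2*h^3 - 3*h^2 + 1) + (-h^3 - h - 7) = -3*h^3 - 3*h^2 - h - 6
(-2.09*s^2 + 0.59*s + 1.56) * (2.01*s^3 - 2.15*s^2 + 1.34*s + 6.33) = -4.2009*s^5 + 5.6794*s^4 - 0.9335*s^3 - 15.7931*s^2 + 5.8251*s + 9.8748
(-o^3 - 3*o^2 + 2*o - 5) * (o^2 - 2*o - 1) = -o^5 - o^4 + 9*o^3 - 6*o^2 + 8*o + 5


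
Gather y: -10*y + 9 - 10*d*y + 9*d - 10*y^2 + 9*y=9*d - 10*y^2 + y*(-10*d - 1) + 9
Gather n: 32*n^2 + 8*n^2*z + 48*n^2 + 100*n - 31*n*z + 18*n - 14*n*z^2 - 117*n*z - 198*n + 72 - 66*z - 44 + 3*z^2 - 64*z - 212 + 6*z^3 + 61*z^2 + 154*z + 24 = n^2*(8*z + 80) + n*(-14*z^2 - 148*z - 80) + 6*z^3 + 64*z^2 + 24*z - 160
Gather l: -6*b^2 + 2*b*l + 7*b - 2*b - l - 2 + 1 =-6*b^2 + 5*b + l*(2*b - 1) - 1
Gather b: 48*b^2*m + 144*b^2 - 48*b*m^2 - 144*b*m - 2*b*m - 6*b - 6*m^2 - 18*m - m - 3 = b^2*(48*m + 144) + b*(-48*m^2 - 146*m - 6) - 6*m^2 - 19*m - 3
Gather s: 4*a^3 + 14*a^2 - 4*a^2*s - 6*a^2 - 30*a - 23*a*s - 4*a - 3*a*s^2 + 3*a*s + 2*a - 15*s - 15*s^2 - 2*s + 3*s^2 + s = 4*a^3 + 8*a^2 - 32*a + s^2*(-3*a - 12) + s*(-4*a^2 - 20*a - 16)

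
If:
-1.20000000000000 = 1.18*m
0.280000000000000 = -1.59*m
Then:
No Solution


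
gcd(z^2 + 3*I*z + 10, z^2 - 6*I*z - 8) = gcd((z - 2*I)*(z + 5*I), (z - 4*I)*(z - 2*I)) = z - 2*I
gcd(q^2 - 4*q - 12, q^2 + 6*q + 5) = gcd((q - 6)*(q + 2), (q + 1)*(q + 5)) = 1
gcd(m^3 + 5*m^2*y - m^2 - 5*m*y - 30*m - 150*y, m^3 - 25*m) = m + 5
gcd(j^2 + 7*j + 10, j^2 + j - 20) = j + 5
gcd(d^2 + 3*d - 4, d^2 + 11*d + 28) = d + 4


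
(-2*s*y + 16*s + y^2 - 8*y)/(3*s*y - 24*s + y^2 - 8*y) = (-2*s + y)/(3*s + y)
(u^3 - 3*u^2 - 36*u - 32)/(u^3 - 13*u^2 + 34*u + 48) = (u + 4)/(u - 6)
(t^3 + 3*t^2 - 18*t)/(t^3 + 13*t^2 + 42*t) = (t - 3)/(t + 7)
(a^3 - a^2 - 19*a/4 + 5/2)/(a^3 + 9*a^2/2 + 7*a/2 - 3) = (a - 5/2)/(a + 3)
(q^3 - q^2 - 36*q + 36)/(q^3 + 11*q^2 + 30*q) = (q^2 - 7*q + 6)/(q*(q + 5))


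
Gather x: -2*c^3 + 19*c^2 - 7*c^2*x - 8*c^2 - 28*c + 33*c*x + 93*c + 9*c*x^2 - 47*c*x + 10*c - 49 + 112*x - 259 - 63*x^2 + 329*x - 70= -2*c^3 + 11*c^2 + 75*c + x^2*(9*c - 63) + x*(-7*c^2 - 14*c + 441) - 378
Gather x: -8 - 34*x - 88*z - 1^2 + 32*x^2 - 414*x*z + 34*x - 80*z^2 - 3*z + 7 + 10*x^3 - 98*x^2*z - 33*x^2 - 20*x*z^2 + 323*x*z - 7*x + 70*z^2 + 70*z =10*x^3 + x^2*(-98*z - 1) + x*(-20*z^2 - 91*z - 7) - 10*z^2 - 21*z - 2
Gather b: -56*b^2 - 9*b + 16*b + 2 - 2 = -56*b^2 + 7*b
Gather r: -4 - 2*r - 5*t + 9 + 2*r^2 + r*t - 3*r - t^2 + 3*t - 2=2*r^2 + r*(t - 5) - t^2 - 2*t + 3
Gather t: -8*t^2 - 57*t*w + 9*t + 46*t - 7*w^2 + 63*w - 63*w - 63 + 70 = -8*t^2 + t*(55 - 57*w) - 7*w^2 + 7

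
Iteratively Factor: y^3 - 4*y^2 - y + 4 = (y - 4)*(y^2 - 1) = (y - 4)*(y - 1)*(y + 1)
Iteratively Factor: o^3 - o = (o - 1)*(o^2 + o) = (o - 1)*(o + 1)*(o)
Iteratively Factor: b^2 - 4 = (b + 2)*(b - 2)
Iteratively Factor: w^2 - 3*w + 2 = (w - 1)*(w - 2)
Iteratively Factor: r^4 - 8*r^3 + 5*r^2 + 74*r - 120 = (r - 2)*(r^3 - 6*r^2 - 7*r + 60) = (r - 5)*(r - 2)*(r^2 - r - 12) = (r - 5)*(r - 2)*(r + 3)*(r - 4)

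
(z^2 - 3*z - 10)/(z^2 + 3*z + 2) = (z - 5)/(z + 1)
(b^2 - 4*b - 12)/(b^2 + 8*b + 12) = (b - 6)/(b + 6)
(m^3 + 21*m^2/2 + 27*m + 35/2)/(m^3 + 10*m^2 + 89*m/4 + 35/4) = 2*(m + 1)/(2*m + 1)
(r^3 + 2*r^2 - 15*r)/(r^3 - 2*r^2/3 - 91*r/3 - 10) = 3*r*(r - 3)/(3*r^2 - 17*r - 6)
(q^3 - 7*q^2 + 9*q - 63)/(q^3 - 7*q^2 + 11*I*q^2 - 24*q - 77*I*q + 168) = (q - 3*I)/(q + 8*I)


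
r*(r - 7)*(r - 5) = r^3 - 12*r^2 + 35*r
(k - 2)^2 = k^2 - 4*k + 4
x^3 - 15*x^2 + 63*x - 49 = (x - 7)^2*(x - 1)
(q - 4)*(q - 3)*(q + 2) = q^3 - 5*q^2 - 2*q + 24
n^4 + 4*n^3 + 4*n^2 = n^2*(n + 2)^2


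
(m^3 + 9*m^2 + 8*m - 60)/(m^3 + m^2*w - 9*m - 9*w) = (m^3 + 9*m^2 + 8*m - 60)/(m^3 + m^2*w - 9*m - 9*w)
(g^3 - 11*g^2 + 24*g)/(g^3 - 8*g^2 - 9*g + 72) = g/(g + 3)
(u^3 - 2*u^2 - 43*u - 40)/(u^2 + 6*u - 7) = (u^3 - 2*u^2 - 43*u - 40)/(u^2 + 6*u - 7)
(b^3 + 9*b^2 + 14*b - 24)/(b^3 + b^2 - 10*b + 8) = (b + 6)/(b - 2)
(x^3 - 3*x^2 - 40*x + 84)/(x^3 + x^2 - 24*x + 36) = (x - 7)/(x - 3)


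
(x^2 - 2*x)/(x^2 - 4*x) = (x - 2)/(x - 4)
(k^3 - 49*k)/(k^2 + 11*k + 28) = k*(k - 7)/(k + 4)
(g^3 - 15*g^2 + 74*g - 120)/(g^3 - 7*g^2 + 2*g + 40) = (g - 6)/(g + 2)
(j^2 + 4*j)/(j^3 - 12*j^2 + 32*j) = (j + 4)/(j^2 - 12*j + 32)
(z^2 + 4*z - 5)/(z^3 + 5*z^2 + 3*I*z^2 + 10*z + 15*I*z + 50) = (z - 1)/(z^2 + 3*I*z + 10)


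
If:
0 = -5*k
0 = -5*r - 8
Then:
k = 0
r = -8/5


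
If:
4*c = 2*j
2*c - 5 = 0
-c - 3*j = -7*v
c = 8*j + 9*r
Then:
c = 5/2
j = 5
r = -25/6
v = 5/2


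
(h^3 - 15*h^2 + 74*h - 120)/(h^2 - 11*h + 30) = h - 4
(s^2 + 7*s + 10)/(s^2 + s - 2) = (s + 5)/(s - 1)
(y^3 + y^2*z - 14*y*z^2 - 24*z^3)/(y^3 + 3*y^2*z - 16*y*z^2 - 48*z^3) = (y + 2*z)/(y + 4*z)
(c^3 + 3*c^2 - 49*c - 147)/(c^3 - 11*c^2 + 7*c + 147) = (c + 7)/(c - 7)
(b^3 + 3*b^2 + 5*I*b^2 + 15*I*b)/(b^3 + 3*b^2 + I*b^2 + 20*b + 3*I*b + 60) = b/(b - 4*I)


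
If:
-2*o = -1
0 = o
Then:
No Solution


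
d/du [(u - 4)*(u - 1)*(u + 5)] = 3*u^2 - 21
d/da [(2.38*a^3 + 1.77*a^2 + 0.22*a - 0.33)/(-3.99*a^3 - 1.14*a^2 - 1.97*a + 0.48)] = (4.3491*a^4 - 7.6216*a^3 - 3.759*a^2 + 0.9468*a - 0.5445)/(15.9201*a^6 + 9.0972*a^5 + 17.0202*a^4 + 0.661199999999999*a^3 + 2.7865*a^2 - 1.8912*a + 0.2304)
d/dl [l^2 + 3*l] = 2*l + 3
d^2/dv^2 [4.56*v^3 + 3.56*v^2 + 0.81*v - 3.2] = 27.36*v + 7.12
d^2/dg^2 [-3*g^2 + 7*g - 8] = -6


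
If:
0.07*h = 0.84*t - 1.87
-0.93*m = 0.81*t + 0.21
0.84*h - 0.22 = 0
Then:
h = 0.26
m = -2.18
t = 2.25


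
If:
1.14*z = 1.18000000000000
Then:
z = 1.04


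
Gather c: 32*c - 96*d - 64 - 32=32*c - 96*d - 96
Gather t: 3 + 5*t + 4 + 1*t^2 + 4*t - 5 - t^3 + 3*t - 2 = -t^3 + t^2 + 12*t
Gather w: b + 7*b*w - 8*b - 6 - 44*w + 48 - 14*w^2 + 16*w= -7*b - 14*w^2 + w*(7*b - 28) + 42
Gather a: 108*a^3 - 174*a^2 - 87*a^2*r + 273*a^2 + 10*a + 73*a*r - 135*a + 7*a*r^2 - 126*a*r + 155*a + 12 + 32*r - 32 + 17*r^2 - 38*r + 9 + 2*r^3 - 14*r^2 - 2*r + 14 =108*a^3 + a^2*(99 - 87*r) + a*(7*r^2 - 53*r + 30) + 2*r^3 + 3*r^2 - 8*r + 3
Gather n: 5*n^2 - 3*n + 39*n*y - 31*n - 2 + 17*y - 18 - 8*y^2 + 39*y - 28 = 5*n^2 + n*(39*y - 34) - 8*y^2 + 56*y - 48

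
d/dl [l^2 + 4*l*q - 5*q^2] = 2*l + 4*q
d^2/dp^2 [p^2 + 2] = 2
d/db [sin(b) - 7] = cos(b)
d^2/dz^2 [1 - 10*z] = 0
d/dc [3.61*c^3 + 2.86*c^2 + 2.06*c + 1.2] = 10.83*c^2 + 5.72*c + 2.06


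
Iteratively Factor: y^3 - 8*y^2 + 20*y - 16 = (y - 4)*(y^2 - 4*y + 4) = (y - 4)*(y - 2)*(y - 2)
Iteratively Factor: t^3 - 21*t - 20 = (t + 1)*(t^2 - t - 20) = (t - 5)*(t + 1)*(t + 4)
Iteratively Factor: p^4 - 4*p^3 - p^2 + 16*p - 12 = (p + 2)*(p^3 - 6*p^2 + 11*p - 6) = (p - 3)*(p + 2)*(p^2 - 3*p + 2) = (p - 3)*(p - 1)*(p + 2)*(p - 2)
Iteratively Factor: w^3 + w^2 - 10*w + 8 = (w - 1)*(w^2 + 2*w - 8) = (w - 2)*(w - 1)*(w + 4)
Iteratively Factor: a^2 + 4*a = (a + 4)*(a)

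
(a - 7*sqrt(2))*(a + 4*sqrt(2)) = a^2 - 3*sqrt(2)*a - 56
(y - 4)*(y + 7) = y^2 + 3*y - 28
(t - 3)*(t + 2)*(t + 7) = t^3 + 6*t^2 - 13*t - 42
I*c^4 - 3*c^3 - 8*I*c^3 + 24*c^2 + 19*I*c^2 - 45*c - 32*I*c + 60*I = (c - 5)*(c - 3)*(c + 4*I)*(I*c + 1)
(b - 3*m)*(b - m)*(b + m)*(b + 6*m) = b^4 + 3*b^3*m - 19*b^2*m^2 - 3*b*m^3 + 18*m^4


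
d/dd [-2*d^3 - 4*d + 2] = -6*d^2 - 4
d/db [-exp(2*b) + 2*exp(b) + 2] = 2*(1 - exp(b))*exp(b)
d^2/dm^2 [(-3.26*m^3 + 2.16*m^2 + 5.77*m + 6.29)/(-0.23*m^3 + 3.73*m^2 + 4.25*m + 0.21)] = (5.36498*m^6 + 17.2885020000001*m^5 + 14.928702*m^4 + 94.1864319999999*m^3 - 463.91742*m^2 - 572.11575*m - 207.263398)/(0.012167*m^9 - 0.591951*m^8 + 8.925426*m^7 - 30.051994*m^6 - 163.845396*m^5 - 209.652852*m^4 - 96.709346*m^3 - 11.872854*m^2 - 0.562275*m - 0.009261)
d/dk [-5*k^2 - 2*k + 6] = -10*k - 2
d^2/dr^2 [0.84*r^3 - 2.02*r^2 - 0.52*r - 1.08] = 5.04*r - 4.04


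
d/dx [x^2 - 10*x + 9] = 2*x - 10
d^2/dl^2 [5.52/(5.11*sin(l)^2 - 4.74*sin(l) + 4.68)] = (-576.555168*sin(l)^4 + 401.106384*sin(l)^3 + 1268.850384*sin(l)^2 - 924.664032*sin(l) - 15.977088)/(5.11*sin(l)^2 - 4.74*sin(l) + 4.68)^3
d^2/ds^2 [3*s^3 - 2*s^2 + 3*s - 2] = 18*s - 4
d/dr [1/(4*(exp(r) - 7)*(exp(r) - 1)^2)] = -(2*(exp(r) - 7)^2 + (exp(r) - 7)*(exp(r) - 1))*exp(r)/(4*(exp(r) - 7)^3*(exp(r) - 1)^3)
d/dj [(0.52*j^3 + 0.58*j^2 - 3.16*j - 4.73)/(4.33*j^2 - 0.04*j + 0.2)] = (2.2516*j^4 - 0.0415999999999999*j^3 + 13.9716*j^2 + 41.1938*j - 0.8212)/(18.7489*j^4 - 0.3464*j^3 + 1.7336*j^2 - 0.016*j + 0.04)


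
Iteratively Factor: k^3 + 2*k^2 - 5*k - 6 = (k - 2)*(k^2 + 4*k + 3) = (k - 2)*(k + 1)*(k + 3)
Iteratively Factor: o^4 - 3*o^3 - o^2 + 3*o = (o - 3)*(o^3 - o) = o*(o - 3)*(o^2 - 1) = o*(o - 3)*(o - 1)*(o + 1)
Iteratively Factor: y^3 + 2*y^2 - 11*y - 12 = (y + 1)*(y^2 + y - 12) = (y - 3)*(y + 1)*(y + 4)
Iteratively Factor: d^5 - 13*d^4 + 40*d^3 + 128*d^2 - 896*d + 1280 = (d - 4)*(d^4 - 9*d^3 + 4*d^2 + 144*d - 320) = (d - 5)*(d - 4)*(d^3 - 4*d^2 - 16*d + 64) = (d - 5)*(d - 4)^2*(d^2 - 16) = (d - 5)*(d - 4)^3*(d + 4)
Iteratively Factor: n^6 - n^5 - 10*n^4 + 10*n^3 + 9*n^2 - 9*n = (n)*(n^5 - n^4 - 10*n^3 + 10*n^2 + 9*n - 9) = n*(n - 1)*(n^4 - 10*n^2 + 9) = n*(n - 1)*(n + 1)*(n^3 - n^2 - 9*n + 9) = n*(n - 1)^2*(n + 1)*(n^2 - 9) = n*(n - 1)^2*(n + 1)*(n + 3)*(n - 3)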